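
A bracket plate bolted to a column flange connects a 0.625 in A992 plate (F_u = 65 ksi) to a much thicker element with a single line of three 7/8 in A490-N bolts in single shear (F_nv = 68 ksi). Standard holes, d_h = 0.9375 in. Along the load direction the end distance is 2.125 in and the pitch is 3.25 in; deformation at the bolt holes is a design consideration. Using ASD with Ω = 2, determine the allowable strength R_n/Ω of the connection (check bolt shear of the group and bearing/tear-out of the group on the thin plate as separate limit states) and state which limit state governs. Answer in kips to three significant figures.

Bolt shear: A_b = π·0.875²/4 = 0.6013 in²; R_n = 68 × 0.6013 × 3 × 1 = 122.7 kips → 122.7 / 2 = 61.3 kips.
Bearing (1.2 l_c t F_u ≤ 2.4 d t F_u): upper limit = 2.4·0.875·0.625·65 = 85.31 kips.
  Edge l_c = 2.125 − 0.9375/2 = 1.656 → r_n = 80.74 kips; interior l_c = 3.25 − 0.9375 = 2.312 → r_n = 85.31 kips.
  R_n,bearing = 1·80.74 + 2·85.31 = 251.4 kips → 251.4 / 2 = 126 kips.
Bolt shear governs: 61.3 kips.

61.3 kips (bolt shear governs)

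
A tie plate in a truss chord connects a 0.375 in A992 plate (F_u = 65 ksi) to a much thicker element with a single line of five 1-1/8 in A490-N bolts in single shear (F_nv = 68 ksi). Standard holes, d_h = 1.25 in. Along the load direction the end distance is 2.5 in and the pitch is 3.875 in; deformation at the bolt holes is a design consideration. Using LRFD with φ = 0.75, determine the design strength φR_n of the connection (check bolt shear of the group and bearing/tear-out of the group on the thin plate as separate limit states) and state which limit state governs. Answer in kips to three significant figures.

Bolt shear: A_b = π·1.125²/4 = 0.994 in²; R_n = 68 × 0.994 × 5 × 1 = 338 kips → 0.75 × 338 = 253 kips.
Bearing (1.2 l_c t F_u ≤ 2.4 d t F_u): upper limit = 2.4·1.125·0.375·65 = 65.81 kips.
  Edge l_c = 2.5 − 1.25/2 = 1.875 → r_n = 54.84 kips; interior l_c = 3.875 − 1.25 = 2.625 → r_n = 65.81 kips.
  R_n,bearing = 1·54.84 + 4·65.81 = 318.1 kips → 0.75 × 318.1 = 239 kips.
Bearing governs: 239 kips.

239 kips (bearing governs)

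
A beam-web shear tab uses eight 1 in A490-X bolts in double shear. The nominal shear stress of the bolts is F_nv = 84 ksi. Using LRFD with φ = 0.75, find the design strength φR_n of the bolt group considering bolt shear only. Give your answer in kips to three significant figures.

792 kips

A_b = π × 1² / 4 = 0.7854 in².
R_n = F_nv · A_b · n · n_s = 84 × 0.7854 × 8 × 2 = 1056 kips.
Design strength φR_n = 0.75 × 1056 = 792 kips.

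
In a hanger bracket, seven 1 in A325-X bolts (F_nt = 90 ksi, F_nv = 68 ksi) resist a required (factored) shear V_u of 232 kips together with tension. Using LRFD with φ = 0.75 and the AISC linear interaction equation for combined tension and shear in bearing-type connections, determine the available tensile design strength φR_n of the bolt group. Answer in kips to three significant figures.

A_b = π·1²/4 = 0.7854 in²; f_rv = 232 / (7 × 0.7854) = 42.2 ksi.
F'_nt = 1.3 F_nt − (F_nt / φF_nv) f_rv = 1.3·90 − (90/(0.75·68))·42.2 = 42.53 ksi, capped at F_nt → F'_nt = 42.53 ksi.
R_n = F'_nt · A_b · n = 42.53 × 0.7854 × 7 = 233.8 kips.
Design strength φR_n = 0.75 × 233.8 = 175 kips.

175 kips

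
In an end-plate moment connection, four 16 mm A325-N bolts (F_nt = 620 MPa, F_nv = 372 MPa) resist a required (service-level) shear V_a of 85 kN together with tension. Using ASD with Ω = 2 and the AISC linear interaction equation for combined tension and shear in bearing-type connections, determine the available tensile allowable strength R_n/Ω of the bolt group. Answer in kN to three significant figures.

182 kN

A_b = π·16²/4 = 201.1 mm²; f_rv = 85 × 1000 / (4 × 201.1) = 105.7 MPa.
F'_nt = 1.3 F_nt − (Ω F_nt / F_nv) f_rv = 1.3·620 − (2·620/372)·105.7 = 453.7 MPa, capped at F_nt → F'_nt = 453.7 MPa.
R_n = F'_nt · A_b · n = 453.7 × 201.1 × 4 / 1000 = 364.9 kN.
Allowable strength R_n/Ω = 364.9 / 2 = 182 kN.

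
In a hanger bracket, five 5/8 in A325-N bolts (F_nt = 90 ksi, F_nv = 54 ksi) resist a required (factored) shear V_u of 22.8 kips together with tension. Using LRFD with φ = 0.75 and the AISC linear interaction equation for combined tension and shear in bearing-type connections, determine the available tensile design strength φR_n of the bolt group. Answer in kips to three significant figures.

A_b = π·0.625²/4 = 0.3068 in²; f_rv = 22.8 / (5 × 0.3068) = 14.86 ksi.
F'_nt = 1.3 F_nt − (F_nt / φF_nv) f_rv = 1.3·90 − (90/(0.75·54))·14.86 = 83.97 ksi, capped at F_nt → F'_nt = 83.97 ksi.
R_n = F'_nt · A_b · n = 83.97 × 0.3068 × 5 = 128.8 kips.
Design strength φR_n = 0.75 × 128.8 = 96.6 kips.

96.6 kips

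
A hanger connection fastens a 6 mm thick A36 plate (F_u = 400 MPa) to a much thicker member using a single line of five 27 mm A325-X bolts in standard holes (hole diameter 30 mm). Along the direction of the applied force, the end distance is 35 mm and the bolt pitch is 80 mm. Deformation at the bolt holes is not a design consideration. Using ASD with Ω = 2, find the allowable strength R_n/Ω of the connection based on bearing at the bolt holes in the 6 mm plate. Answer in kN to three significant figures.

Per bolt r_n = 1.5 l_c t F_u ≤ 3.0 d t F_u; upper limit = 3.0 × 27 × 6 × 400 / 1000 = 194.4 kN.
Edge bolt: l_c = 35 − 30/2 = 20 mm → 1.5 × 20 × 6 × 400 / 1000 = 72 → r_n = 72 kN.
Interior bolts: l_c = 80 − 30 = 50 mm → 1.5 × 50 × 6 × 400 / 1000 = 180 → r_n = 180 kN.
R_n = 1 × 72 + 4 × 180 = 792 kN.
Allowable strength R_n/Ω = 792 / 2 = 396 kN.

396 kN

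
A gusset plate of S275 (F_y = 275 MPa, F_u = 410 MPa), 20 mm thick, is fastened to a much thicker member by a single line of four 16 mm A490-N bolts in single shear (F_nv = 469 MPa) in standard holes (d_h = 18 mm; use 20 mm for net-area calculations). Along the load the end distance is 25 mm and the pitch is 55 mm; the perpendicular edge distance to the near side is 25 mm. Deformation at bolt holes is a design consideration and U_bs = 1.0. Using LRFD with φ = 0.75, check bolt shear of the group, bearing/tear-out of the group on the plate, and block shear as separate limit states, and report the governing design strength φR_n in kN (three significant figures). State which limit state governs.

283 kN (bolt shear governs)

Bolt shear: A_b = π·16²/4 = 201.1 mm²; R_n = 469 × 201.1 × 4 × 1 / 1000 = 377.2 kN → 0.75 × 377.2 = 283 kN.
Bearing: edge l_c = 16, r_n = 157.4 kN; interior l_c = 37, r_n = 314.9 kN; R_n = 157.4 + 3·314.9 = 1102 kN → 827 kN.
Block shear: A_gv = 3800, A_nv = 2400, A_nt = 300 mm²; R_n = min(0.6F_uA_nv, 0.6F_yA_gv) + U_bs·F_u·A_nt = 713.4 kN → 535 kN.
Bolt shear governs: 283 kN.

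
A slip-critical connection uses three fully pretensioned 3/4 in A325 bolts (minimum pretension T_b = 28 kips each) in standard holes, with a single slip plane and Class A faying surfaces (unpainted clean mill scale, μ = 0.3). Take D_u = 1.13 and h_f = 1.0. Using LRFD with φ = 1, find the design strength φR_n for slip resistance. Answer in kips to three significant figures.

R_n = μ · D_u · h_f · T_b · n_s · n_b = 0.3 × 1.13 × 1.0 × 28 × 1 × 3 = 28.48 kips.
Design strength φR_n = 1 × 28.48 = 28.5 kips.

28.5 kips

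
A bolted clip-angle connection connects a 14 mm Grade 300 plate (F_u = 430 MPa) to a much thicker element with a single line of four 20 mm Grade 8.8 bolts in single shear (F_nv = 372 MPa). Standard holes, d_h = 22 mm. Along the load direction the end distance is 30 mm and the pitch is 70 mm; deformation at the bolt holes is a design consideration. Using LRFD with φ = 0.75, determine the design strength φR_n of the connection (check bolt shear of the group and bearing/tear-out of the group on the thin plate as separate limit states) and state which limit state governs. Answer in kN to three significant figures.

Bolt shear: A_b = π·20²/4 = 314.2 mm²; R_n = 372 × 314.2 × 4 × 1 / 1000 = 467.5 kN → 0.75 × 467.5 = 351 kN.
Bearing (1.2 l_c t F_u ≤ 2.4 d t F_u): upper limit = 2.4·20·14·430 / 1000 = 289 kN.
  Edge l_c = 30 − 22/2 = 19 → r_n = 137.3 kN; interior l_c = 70 − 22 = 48 → r_n = 289 kN.
  R_n,bearing = 1·137.3 + 3·289 = 1004 kN → 0.75 × 1004 = 753 kN.
Bolt shear governs: 351 kN.

351 kN (bolt shear governs)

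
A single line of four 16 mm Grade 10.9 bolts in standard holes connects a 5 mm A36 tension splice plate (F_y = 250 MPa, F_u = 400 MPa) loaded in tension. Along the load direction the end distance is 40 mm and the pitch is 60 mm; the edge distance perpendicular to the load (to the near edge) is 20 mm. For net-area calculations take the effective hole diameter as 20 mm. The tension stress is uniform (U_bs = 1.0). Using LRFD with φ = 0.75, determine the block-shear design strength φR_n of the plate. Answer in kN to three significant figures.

Shear plane L_v = 40 + 3·60 = 220 mm; A_gv = 220 × 5 = 1100 mm².
A_nv = (220 − 3.5·20) × 5 = 750 mm².
A_nt = (20 − 0.5·20) × 5 = 50 mm².
0.6 F_u A_nv = 180 kN; 0.6 F_y A_gv = 165 kN → shear yielding governs the shear term.
R_n = 165 + 1.0 × 400 × 50 / 1000 = 185 kN.
Design strength φR_n = 0.75 × 185 = 139 kN.

139 kN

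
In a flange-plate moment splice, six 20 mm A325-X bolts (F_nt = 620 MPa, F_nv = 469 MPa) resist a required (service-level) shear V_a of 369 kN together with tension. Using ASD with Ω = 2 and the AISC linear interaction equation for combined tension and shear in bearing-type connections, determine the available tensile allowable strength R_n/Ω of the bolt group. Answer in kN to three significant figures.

A_b = π·20²/4 = 314.2 mm²; f_rv = 369 × 1000 / (6 × 314.2) = 195.8 MPa.
F'_nt = 1.3 F_nt − (Ω F_nt / F_nv) f_rv = 1.3·620 − (2·620/469)·195.8 = 288.4 MPa, capped at F_nt → F'_nt = 288.4 MPa.
R_n = F'_nt · A_b · n = 288.4 × 314.2 × 6 / 1000 = 543.7 kN.
Allowable strength R_n/Ω = 543.7 / 2 = 272 kN.

272 kN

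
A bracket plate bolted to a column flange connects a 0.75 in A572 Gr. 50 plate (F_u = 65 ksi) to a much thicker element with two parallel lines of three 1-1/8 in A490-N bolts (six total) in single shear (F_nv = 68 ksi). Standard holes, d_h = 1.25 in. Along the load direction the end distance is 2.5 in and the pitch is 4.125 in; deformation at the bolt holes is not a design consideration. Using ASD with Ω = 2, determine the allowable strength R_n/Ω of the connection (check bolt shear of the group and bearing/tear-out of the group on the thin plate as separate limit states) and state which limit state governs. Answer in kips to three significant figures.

Bolt shear: A_b = π·1.125²/4 = 0.994 in²; R_n = 68 × 0.994 × 6 × 1 = 405.6 kips → 405.6 / 2 = 203 kips.
Bearing (1.5 l_c t F_u ≤ 3.0 d t F_u): upper limit = 3.0·1.125·0.75·65 = 164.5 kips.
  Edge l_c = 2.5 − 1.25/2 = 1.875 → r_n = 137.1 kips; interior l_c = 4.125 − 1.25 = 2.875 → r_n = 164.5 kips.
  R_n,bearing = 2·137.1 + 4·164.5 = 932.3 kips → 932.3 / 2 = 466 kips.
Bolt shear governs: 203 kips.

203 kips (bolt shear governs)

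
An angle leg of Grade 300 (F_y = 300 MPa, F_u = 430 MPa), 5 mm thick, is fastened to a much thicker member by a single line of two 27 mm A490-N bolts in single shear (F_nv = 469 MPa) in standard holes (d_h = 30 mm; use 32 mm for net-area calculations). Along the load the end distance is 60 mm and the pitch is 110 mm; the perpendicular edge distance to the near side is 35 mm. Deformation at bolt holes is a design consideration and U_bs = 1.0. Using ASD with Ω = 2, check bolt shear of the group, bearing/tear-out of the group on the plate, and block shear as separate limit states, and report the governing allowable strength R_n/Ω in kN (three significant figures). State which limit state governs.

Bolt shear: A_b = π·27²/4 = 572.6 mm²; R_n = 469 × 572.6 × 2 × 1 / 1000 = 537.1 kN → 537.1 / 2 = 269 kN.
Bearing: edge l_c = 45, r_n = 116.1 kN; interior l_c = 80, r_n = 139.3 kN; R_n = 116.1 + 1·139.3 = 255.4 kN → 128 kN.
Block shear: A_gv = 850, A_nv = 610, A_nt = 95 mm²; R_n = min(0.6F_uA_nv, 0.6F_yA_gv) + U_bs·F_u·A_nt = 193.8 kN → 96.9 kN.
Block shear governs: 96.9 kN.

96.9 kN (block shear governs)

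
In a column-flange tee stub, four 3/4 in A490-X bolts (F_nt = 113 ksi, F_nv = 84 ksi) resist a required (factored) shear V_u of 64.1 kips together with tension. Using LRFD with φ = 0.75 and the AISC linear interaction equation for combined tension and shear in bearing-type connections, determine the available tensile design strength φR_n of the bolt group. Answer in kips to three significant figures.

A_b = π·0.75²/4 = 0.4418 in²; f_rv = 64.1 / (4 × 0.4418) = 36.27 ksi.
F'_nt = 1.3 F_nt − (F_nt / φF_nv) f_rv = 1.3·113 − (113/(0.75·84))·36.27 = 81.84 ksi, capped at F_nt → F'_nt = 81.84 ksi.
R_n = F'_nt · A_b · n = 81.84 × 0.4418 × 4 = 144.6 kips.
Design strength φR_n = 0.75 × 144.6 = 108 kips.

108 kips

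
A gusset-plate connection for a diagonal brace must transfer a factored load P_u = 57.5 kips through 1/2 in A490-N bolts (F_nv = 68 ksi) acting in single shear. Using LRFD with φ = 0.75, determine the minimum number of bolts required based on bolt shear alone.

A_b = π·0.5²/4 = 0.1963 in².
Per-bolt design strength φR_n = 0.75 × 68 × 0.1963 × 1 = 10.01 kips.
n ≥ 57.5 / 10.01 = 5.742 → use 6 bolts.

6 bolts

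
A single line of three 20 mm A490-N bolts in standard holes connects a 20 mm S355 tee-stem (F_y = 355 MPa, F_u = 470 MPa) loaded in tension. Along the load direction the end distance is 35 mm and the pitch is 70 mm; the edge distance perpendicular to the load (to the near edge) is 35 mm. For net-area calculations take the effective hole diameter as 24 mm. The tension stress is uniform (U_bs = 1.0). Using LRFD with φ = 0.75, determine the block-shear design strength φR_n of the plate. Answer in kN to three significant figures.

649 kN

Shear plane L_v = 35 + 2·70 = 175 mm; A_gv = 175 × 20 = 3500 mm².
A_nv = (175 − 2.5·24) × 20 = 2300 mm².
A_nt = (35 − 0.5·24) × 20 = 460 mm².
0.6 F_u A_nv = 648.6 kN; 0.6 F_y A_gv = 745.5 kN → shear rupture governs the shear term.
R_n = 648.6 + 1.0 × 470 × 460 / 1000 = 864.8 kN.
Design strength φR_n = 0.75 × 864.8 = 649 kN.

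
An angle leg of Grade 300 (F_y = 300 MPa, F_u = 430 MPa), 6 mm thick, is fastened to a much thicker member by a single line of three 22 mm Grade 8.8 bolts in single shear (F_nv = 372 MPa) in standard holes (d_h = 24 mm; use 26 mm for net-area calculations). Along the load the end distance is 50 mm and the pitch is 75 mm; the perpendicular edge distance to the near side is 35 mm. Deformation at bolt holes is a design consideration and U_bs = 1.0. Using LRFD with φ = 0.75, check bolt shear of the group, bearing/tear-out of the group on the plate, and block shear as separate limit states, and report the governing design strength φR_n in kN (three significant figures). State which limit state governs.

Bolt shear: A_b = π·22²/4 = 380.1 mm²; R_n = 372 × 380.1 × 3 × 1 / 1000 = 424.2 kN → 0.75 × 424.2 = 318 kN.
Bearing: edge l_c = 38, r_n = 117.6 kN; interior l_c = 51, r_n = 136.2 kN; R_n = 117.6 + 2·136.2 = 390.1 kN → 293 kN.
Block shear: A_gv = 1200, A_nv = 810, A_nt = 132 mm²; R_n = min(0.6F_uA_nv, 0.6F_yA_gv) + U_bs·F_u·A_nt = 265.7 kN → 199 kN.
Block shear governs: 199 kN.

199 kN (block shear governs)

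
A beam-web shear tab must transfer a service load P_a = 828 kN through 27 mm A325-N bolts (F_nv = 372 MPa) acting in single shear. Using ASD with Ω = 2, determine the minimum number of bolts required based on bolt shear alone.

8 bolts

A_b = π·27²/4 = 572.6 mm².
Per-bolt allowable strength R_n/Ω = 372 × 572.6 × 1 / 1000 / 2 = 106.5 kN.
n ≥ 828 / 106.5 = 7.775 → use 8 bolts.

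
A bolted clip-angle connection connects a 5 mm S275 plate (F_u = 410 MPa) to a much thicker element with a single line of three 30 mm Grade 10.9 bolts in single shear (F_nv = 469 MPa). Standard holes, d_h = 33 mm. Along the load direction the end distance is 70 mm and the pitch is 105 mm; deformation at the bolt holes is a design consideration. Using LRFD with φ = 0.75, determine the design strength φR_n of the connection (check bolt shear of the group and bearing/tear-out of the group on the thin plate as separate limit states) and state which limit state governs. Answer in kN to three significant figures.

320 kN (bearing governs)

Bolt shear: A_b = π·30²/4 = 706.9 mm²; R_n = 469 × 706.9 × 3 × 1 / 1000 = 994.5 kN → 0.75 × 994.5 = 746 kN.
Bearing (1.2 l_c t F_u ≤ 2.4 d t F_u): upper limit = 2.4·30·5·410 / 1000 = 147.6 kN.
  Edge l_c = 70 − 33/2 = 53.5 → r_n = 131.6 kN; interior l_c = 105 − 33 = 72 → r_n = 147.6 kN.
  R_n,bearing = 1·131.6 + 2·147.6 = 426.8 kN → 0.75 × 426.8 = 320 kN.
Bearing governs: 320 kN.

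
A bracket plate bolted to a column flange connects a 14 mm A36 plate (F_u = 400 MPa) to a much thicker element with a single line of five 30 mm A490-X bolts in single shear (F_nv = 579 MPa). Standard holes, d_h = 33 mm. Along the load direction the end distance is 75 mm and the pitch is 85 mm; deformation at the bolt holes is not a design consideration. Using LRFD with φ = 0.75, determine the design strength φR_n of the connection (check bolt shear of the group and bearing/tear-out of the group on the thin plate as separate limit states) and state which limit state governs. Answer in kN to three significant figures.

1530 kN (bolt shear governs)

Bolt shear: A_b = π·30²/4 = 706.9 mm²; R_n = 579 × 706.9 × 5 × 1 / 1000 = 2046 kN → 0.75 × 2046 = 1530 kN.
Bearing (1.5 l_c t F_u ≤ 3.0 d t F_u): upper limit = 3.0·30·14·400 / 1000 = 504 kN.
  Edge l_c = 75 − 33/2 = 58.5 → r_n = 491.4 kN; interior l_c = 85 − 33 = 52 → r_n = 436.8 kN.
  R_n,bearing = 1·491.4 + 4·436.8 = 2239 kN → 0.75 × 2239 = 1680 kN.
Bolt shear governs: 1530 kN.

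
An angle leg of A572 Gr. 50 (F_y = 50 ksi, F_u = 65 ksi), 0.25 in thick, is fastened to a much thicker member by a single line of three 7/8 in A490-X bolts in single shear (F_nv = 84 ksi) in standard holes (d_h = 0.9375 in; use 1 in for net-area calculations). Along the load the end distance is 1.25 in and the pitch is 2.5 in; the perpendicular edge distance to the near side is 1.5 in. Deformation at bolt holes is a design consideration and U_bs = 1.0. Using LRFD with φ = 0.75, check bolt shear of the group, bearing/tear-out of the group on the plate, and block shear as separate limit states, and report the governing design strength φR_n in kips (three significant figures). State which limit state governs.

Bolt shear: A_b = π·0.875²/4 = 0.6013 in²; R_n = 84 × 0.6013 × 3 × 1 = 151.5 kips → 0.75 × 151.5 = 114 kips.
Bearing: edge l_c = 0.7812, r_n = 15.23 kips; interior l_c = 1.562, r_n = 30.47 kips; R_n = 15.23 + 2·30.47 = 76.17 kips → 57.1 kips.
Block shear: A_gv = 1.562, A_nv = 0.9375, A_nt = 0.25 in²; R_n = min(0.6F_uA_nv, 0.6F_yA_gv) + U_bs·F_u·A_nt = 52.81 kips → 39.6 kips.
Block shear governs: 39.6 kips.

39.6 kips (block shear governs)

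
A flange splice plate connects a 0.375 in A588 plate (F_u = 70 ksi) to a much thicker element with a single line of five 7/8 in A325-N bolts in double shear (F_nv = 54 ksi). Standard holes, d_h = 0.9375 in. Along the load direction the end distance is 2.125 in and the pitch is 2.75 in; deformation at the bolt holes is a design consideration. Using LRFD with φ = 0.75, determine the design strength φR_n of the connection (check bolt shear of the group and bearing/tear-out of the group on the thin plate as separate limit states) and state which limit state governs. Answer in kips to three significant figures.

205 kips (bearing governs)

Bolt shear: A_b = π·0.875²/4 = 0.6013 in²; R_n = 54 × 0.6013 × 5 × 2 = 324.7 kips → 0.75 × 324.7 = 244 kips.
Bearing (1.2 l_c t F_u ≤ 2.4 d t F_u): upper limit = 2.4·0.875·0.375·70 = 55.13 kips.
  Edge l_c = 2.125 − 0.9375/2 = 1.656 → r_n = 52.17 kips; interior l_c = 2.75 − 0.9375 = 1.812 → r_n = 55.13 kips.
  R_n,bearing = 1·52.17 + 4·55.13 = 272.7 kips → 0.75 × 272.7 = 205 kips.
Bearing governs: 205 kips.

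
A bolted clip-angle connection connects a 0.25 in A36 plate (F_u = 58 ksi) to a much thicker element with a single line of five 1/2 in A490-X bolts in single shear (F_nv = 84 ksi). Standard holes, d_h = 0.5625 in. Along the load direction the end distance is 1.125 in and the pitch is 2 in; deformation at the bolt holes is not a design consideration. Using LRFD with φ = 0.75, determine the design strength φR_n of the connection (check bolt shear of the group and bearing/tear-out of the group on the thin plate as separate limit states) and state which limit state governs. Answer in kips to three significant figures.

Bolt shear: A_b = π·0.5²/4 = 0.1963 in²; R_n = 84 × 0.1963 × 5 × 1 = 82.47 kips → 0.75 × 82.47 = 61.9 kips.
Bearing (1.5 l_c t F_u ≤ 3.0 d t F_u): upper limit = 3.0·0.5·0.25·58 = 21.75 kips.
  Edge l_c = 1.125 − 0.5625/2 = 0.8438 → r_n = 18.35 kips; interior l_c = 2 − 0.5625 = 1.438 → r_n = 21.75 kips.
  R_n,bearing = 1·18.35 + 4·21.75 = 105.4 kips → 0.75 × 105.4 = 79 kips.
Bolt shear governs: 61.9 kips.

61.9 kips (bolt shear governs)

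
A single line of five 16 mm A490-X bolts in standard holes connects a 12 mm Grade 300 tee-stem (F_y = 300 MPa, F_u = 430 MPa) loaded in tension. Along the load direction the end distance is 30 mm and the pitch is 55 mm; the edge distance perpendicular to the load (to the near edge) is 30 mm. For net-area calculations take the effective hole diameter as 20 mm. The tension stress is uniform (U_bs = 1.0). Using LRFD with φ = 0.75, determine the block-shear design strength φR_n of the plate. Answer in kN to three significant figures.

Shear plane L_v = 30 + 4·55 = 250 mm; A_gv = 250 × 12 = 3000 mm².
A_nv = (250 − 4.5·20) × 12 = 1920 mm².
A_nt = (30 − 0.5·20) × 12 = 240 mm².
0.6 F_u A_nv = 495.4 kN; 0.6 F_y A_gv = 540 kN → shear rupture governs the shear term.
R_n = 495.4 + 1.0 × 430 × 240 / 1000 = 598.6 kN.
Design strength φR_n = 0.75 × 598.6 = 449 kN.

449 kN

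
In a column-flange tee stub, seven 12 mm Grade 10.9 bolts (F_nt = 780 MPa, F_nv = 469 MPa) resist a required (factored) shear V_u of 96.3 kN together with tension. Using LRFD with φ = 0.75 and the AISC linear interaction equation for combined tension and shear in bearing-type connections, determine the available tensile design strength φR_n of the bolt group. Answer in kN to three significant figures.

442 kN

A_b = π·12²/4 = 113.1 mm²; f_rv = 96.3 × 1000 / (7 × 113.1) = 121.6 MPa.
F'_nt = 1.3 F_nt − (F_nt / φF_nv) f_rv = 1.3·780 − (780/(0.75·469))·121.6 = 744.3 MPa, capped at F_nt → F'_nt = 744.3 MPa.
R_n = F'_nt · A_b · n = 744.3 × 113.1 × 7 / 1000 = 589.2 kN.
Design strength φR_n = 0.75 × 589.2 = 442 kN.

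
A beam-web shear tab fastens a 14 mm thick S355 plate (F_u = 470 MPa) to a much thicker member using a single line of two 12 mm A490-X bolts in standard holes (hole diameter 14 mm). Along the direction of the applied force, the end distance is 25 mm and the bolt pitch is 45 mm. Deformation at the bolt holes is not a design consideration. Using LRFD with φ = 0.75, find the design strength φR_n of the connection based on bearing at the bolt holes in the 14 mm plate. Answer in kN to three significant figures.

Per bolt r_n = 1.5 l_c t F_u ≤ 3.0 d t F_u; upper limit = 3.0 × 12 × 14 × 470 / 1000 = 236.9 kN.
Edge bolt: l_c = 25 − 14/2 = 18 mm → 1.5 × 18 × 14 × 470 / 1000 = 177.7 → r_n = 177.7 kN.
Interior bolts: l_c = 45 − 14 = 31 mm → 1.5 × 31 × 14 × 470 / 1000 = 306 → r_n = 236.9 kN.
R_n = 1 × 177.7 + 1 × 236.9 = 414.5 kN.
Design strength φR_n = 0.75 × 414.5 = 311 kN.

311 kN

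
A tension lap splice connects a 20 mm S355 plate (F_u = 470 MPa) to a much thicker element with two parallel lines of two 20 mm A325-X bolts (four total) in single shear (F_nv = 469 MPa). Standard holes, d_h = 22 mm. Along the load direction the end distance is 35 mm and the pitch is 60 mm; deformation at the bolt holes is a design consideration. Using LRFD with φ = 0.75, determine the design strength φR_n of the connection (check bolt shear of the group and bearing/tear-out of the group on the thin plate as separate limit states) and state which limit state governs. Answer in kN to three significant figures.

442 kN (bolt shear governs)

Bolt shear: A_b = π·20²/4 = 314.2 mm²; R_n = 469 × 314.2 × 4 × 1 / 1000 = 589.4 kN → 0.75 × 589.4 = 442 kN.
Bearing (1.2 l_c t F_u ≤ 2.4 d t F_u): upper limit = 2.4·20·20·470 / 1000 = 451.2 kN.
  Edge l_c = 35 − 22/2 = 24 → r_n = 270.7 kN; interior l_c = 60 − 22 = 38 → r_n = 428.6 kN.
  R_n,bearing = 2·270.7 + 2·428.6 = 1399 kN → 0.75 × 1399 = 1050 kN.
Bolt shear governs: 442 kN.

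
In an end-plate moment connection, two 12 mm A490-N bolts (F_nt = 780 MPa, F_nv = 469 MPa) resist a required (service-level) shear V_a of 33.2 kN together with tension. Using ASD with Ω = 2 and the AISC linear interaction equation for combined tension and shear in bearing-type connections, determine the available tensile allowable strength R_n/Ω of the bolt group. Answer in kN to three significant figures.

59.5 kN

A_b = π·12²/4 = 113.1 mm²; f_rv = 33.2 × 1000 / (2 × 113.1) = 146.8 MPa.
F'_nt = 1.3 F_nt − (Ω F_nt / F_nv) f_rv = 1.3·780 − (2·780/469)·146.8 = 525.8 MPa, capped at F_nt → F'_nt = 525.8 MPa.
R_n = F'_nt · A_b · n = 525.8 × 113.1 × 2 / 1000 = 118.9 kN.
Allowable strength R_n/Ω = 118.9 / 2 = 59.5 kN.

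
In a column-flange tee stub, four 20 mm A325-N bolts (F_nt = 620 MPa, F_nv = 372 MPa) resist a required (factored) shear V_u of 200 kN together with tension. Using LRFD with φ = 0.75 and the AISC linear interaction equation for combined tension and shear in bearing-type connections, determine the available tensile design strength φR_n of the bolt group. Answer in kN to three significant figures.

A_b = π·20²/4 = 314.2 mm²; f_rv = 200 × 1000 / (4 × 314.2) = 159.2 MPa.
F'_nt = 1.3 F_nt − (F_nt / φF_nv) f_rv = 1.3·620 − (620/(0.75·372))·159.2 = 452.3 MPa, capped at F_nt → F'_nt = 452.3 MPa.
R_n = F'_nt · A_b · n = 452.3 × 314.2 × 4 / 1000 = 568.4 kN.
Design strength φR_n = 0.75 × 568.4 = 426 kN.

426 kN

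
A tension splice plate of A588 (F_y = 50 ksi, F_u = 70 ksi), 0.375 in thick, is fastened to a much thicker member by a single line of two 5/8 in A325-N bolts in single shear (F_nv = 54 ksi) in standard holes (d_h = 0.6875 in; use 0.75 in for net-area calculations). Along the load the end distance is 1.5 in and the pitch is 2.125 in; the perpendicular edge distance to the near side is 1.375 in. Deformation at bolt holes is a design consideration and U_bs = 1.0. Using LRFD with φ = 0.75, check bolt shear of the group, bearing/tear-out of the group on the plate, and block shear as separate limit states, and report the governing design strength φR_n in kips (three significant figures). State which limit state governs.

24.9 kips (bolt shear governs)

Bolt shear: A_b = π·0.625²/4 = 0.3068 in²; R_n = 54 × 0.3068 × 2 × 1 = 33.13 kips → 0.75 × 33.13 = 24.9 kips.
Bearing: edge l_c = 1.156, r_n = 36.42 kips; interior l_c = 1.438, r_n = 39.38 kips; R_n = 36.42 + 1·39.38 = 75.8 kips → 56.8 kips.
Block shear: A_gv = 1.359, A_nv = 0.9375, A_nt = 0.375 in²; R_n = min(0.6F_uA_nv, 0.6F_yA_gv) + U_bs·F_u·A_nt = 65.62 kips → 49.2 kips.
Bolt shear governs: 24.9 kips.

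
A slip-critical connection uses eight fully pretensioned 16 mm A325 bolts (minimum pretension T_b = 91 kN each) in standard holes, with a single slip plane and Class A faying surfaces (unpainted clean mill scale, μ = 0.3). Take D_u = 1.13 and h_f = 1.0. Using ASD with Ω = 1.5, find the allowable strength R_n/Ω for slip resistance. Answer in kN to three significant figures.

165 kN

R_n = μ · D_u · h_f · T_b · n_s · n_b = 0.3 × 1.13 × 1.0 × 91 × 1 × 8 = 246.8 kN.
Allowable strength R_n/Ω = 246.8 / 1.5 = 165 kN.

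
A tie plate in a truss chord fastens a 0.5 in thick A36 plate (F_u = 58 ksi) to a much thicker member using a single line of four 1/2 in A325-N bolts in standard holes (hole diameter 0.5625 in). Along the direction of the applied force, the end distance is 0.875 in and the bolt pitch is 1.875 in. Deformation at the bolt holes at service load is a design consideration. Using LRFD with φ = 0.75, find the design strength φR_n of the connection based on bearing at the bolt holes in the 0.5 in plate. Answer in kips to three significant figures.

93.8 kips

Per bolt r_n = 1.2 l_c t F_u ≤ 2.4 d t F_u; upper limit = 2.4 × 0.5 × 0.5 × 58 = 34.8 kips.
Edge bolt: l_c = 0.875 − 0.5625/2 = 0.5938 in → 1.2 × 0.5938 × 0.5 × 58 = 20.66 → r_n = 20.66 kips.
Interior bolts: l_c = 1.875 − 0.5625 = 1.312 in → 1.2 × 1.312 × 0.5 × 58 = 45.67 → r_n = 34.8 kips.
R_n = 1 × 20.66 + 3 × 34.8 = 125.1 kips.
Design strength φR_n = 0.75 × 125.1 = 93.8 kips.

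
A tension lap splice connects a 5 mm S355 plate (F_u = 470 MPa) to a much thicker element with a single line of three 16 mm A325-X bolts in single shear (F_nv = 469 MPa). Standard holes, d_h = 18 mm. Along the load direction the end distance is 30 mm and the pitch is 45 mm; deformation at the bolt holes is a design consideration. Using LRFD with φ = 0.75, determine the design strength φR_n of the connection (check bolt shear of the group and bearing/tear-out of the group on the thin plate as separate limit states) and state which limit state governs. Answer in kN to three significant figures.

159 kN (bearing governs)

Bolt shear: A_b = π·16²/4 = 201.1 mm²; R_n = 469 × 201.1 × 3 × 1 / 1000 = 282.9 kN → 0.75 × 282.9 = 212 kN.
Bearing (1.2 l_c t F_u ≤ 2.4 d t F_u): upper limit = 2.4·16·5·470 / 1000 = 90.24 kN.
  Edge l_c = 30 − 18/2 = 21 → r_n = 59.22 kN; interior l_c = 45 − 18 = 27 → r_n = 76.14 kN.
  R_n,bearing = 1·59.22 + 2·76.14 = 211.5 kN → 0.75 × 211.5 = 159 kN.
Bearing governs: 159 kN.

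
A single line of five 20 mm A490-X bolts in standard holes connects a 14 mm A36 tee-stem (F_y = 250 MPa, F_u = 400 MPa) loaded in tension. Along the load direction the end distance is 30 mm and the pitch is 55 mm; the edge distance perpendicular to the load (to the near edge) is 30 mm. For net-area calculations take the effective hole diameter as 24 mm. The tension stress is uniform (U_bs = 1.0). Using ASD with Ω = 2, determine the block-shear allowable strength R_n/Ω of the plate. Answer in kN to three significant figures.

289 kN

Shear plane L_v = 30 + 4·55 = 250 mm; A_gv = 250 × 14 = 3500 mm².
A_nv = (250 − 4.5·24) × 14 = 1988 mm².
A_nt = (30 − 0.5·24) × 14 = 252 mm².
0.6 F_u A_nv = 477.1 kN; 0.6 F_y A_gv = 525 kN → shear rupture governs the shear term.
R_n = 477.1 + 1.0 × 400 × 252 / 1000 = 577.9 kN.
Allowable strength R_n/Ω = 577.9 / 2 = 289 kN.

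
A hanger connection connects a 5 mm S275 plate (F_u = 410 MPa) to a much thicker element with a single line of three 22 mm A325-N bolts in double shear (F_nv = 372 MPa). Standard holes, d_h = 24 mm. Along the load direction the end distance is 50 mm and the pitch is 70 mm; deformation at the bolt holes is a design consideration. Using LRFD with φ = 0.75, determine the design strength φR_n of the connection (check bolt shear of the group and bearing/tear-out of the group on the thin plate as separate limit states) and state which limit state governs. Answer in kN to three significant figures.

Bolt shear: A_b = π·22²/4 = 380.1 mm²; R_n = 372 × 380.1 × 3 × 2 / 1000 = 848.5 kN → 0.75 × 848.5 = 636 kN.
Bearing (1.2 l_c t F_u ≤ 2.4 d t F_u): upper limit = 2.4·22·5·410 / 1000 = 108.2 kN.
  Edge l_c = 50 − 24/2 = 38 → r_n = 93.48 kN; interior l_c = 70 − 24 = 46 → r_n = 108.2 kN.
  R_n,bearing = 1·93.48 + 2·108.2 = 310 kN → 0.75 × 310 = 232 kN.
Bearing governs: 232 kN.

232 kN (bearing governs)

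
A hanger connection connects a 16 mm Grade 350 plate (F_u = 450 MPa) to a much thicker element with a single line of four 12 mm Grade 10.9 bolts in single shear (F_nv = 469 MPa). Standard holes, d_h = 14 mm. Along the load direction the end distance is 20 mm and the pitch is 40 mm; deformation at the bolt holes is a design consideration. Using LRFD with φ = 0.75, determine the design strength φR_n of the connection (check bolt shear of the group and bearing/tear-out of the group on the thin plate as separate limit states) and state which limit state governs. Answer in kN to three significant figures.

Bolt shear: A_b = π·12²/4 = 113.1 mm²; R_n = 469 × 113.1 × 4 × 1 / 1000 = 212.2 kN → 0.75 × 212.2 = 159 kN.
Bearing (1.2 l_c t F_u ≤ 2.4 d t F_u): upper limit = 2.4·12·16·450 / 1000 = 207.4 kN.
  Edge l_c = 20 − 14/2 = 13 → r_n = 112.3 kN; interior l_c = 40 − 14 = 26 → r_n = 207.4 kN.
  R_n,bearing = 1·112.3 + 3·207.4 = 734.4 kN → 0.75 × 734.4 = 551 kN.
Bolt shear governs: 159 kN.

159 kN (bolt shear governs)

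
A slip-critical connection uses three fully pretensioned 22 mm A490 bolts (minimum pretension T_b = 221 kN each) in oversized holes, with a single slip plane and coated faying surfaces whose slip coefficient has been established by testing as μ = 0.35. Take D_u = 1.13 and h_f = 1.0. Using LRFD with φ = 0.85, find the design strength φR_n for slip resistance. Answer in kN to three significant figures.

R_n = μ · D_u · h_f · T_b · n_s · n_b = 0.35 × 1.13 × 1.0 × 221 × 1 × 3 = 262.2 kN.
Design strength φR_n = 0.85 × 262.2 = 223 kN.

223 kN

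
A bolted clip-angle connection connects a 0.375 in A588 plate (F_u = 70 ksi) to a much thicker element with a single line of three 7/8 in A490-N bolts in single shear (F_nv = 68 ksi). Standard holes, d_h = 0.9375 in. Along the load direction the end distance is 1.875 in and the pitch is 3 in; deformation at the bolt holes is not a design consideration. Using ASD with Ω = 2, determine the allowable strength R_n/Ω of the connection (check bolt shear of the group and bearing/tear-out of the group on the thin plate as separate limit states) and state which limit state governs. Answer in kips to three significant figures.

Bolt shear: A_b = π·0.875²/4 = 0.6013 in²; R_n = 68 × 0.6013 × 3 × 1 = 122.7 kips → 122.7 / 2 = 61.3 kips.
Bearing (1.5 l_c t F_u ≤ 3.0 d t F_u): upper limit = 3.0·0.875·0.375·70 = 68.91 kips.
  Edge l_c = 1.875 − 0.9375/2 = 1.406 → r_n = 55.37 kips; interior l_c = 3 − 0.9375 = 2.062 → r_n = 68.91 kips.
  R_n,bearing = 1·55.37 + 2·68.91 = 193.2 kips → 193.2 / 2 = 96.6 kips.
Bolt shear governs: 61.3 kips.

61.3 kips (bolt shear governs)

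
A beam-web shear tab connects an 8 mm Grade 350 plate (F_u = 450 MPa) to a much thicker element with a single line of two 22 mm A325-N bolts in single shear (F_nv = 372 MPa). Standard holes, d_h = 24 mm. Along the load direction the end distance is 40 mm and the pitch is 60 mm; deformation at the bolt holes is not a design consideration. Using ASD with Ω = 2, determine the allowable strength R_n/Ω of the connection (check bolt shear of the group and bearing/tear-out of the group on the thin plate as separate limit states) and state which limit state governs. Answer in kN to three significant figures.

141 kN (bolt shear governs)

Bolt shear: A_b = π·22²/4 = 380.1 mm²; R_n = 372 × 380.1 × 2 × 1 / 1000 = 282.8 kN → 282.8 / 2 = 141 kN.
Bearing (1.5 l_c t F_u ≤ 3.0 d t F_u): upper limit = 3.0·22·8·450 / 1000 = 237.6 kN.
  Edge l_c = 40 − 24/2 = 28 → r_n = 151.2 kN; interior l_c = 60 − 24 = 36 → r_n = 194.4 kN.
  R_n,bearing = 1·151.2 + 1·194.4 = 345.6 kN → 345.6 / 2 = 173 kN.
Bolt shear governs: 141 kN.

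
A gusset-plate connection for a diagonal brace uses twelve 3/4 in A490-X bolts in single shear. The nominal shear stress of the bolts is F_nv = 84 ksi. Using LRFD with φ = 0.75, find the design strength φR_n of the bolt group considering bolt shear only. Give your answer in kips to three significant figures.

334 kips

A_b = π × 0.75² / 4 = 0.4418 in².
R_n = F_nv · A_b · n · n_s = 84 × 0.4418 × 12 × 1 = 445.3 kips.
Design strength φR_n = 0.75 × 445.3 = 334 kips.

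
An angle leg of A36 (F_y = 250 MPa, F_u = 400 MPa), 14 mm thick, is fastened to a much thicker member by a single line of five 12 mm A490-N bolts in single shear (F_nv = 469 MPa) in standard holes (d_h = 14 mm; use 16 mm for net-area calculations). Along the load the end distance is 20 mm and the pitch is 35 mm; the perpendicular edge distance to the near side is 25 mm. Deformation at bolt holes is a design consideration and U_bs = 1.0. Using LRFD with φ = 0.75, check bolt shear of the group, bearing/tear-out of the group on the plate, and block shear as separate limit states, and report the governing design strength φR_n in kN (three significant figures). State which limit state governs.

Bolt shear: A_b = π·12²/4 = 113.1 mm²; R_n = 469 × 113.1 × 5 × 1 / 1000 = 265.2 kN → 0.75 × 265.2 = 199 kN.
Bearing: edge l_c = 13, r_n = 87.36 kN; interior l_c = 21, r_n = 141.1 kN; R_n = 87.36 + 4·141.1 = 651.8 kN → 489 kN.
Block shear: A_gv = 2240, A_nv = 1232, A_nt = 238 mm²; R_n = min(0.6F_uA_nv, 0.6F_yA_gv) + U_bs·F_u·A_nt = 390.9 kN → 293 kN.
Bolt shear governs: 199 kN.

199 kN (bolt shear governs)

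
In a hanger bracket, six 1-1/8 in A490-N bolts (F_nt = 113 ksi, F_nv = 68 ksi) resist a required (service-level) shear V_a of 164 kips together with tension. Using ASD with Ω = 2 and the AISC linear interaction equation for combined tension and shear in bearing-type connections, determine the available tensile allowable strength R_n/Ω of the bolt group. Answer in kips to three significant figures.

166 kips

A_b = π·1.125²/4 = 0.994 in²; f_rv = 164 / (6 × 0.994) = 27.5 ksi.
F'_nt = 1.3 F_nt − (Ω F_nt / F_nv) f_rv = 1.3·113 − (2·113/68)·27.5 = 55.51 ksi, capped at F_nt → F'_nt = 55.51 ksi.
R_n = F'_nt · A_b · n = 55.51 × 0.994 × 6 = 331.1 kips.
Allowable strength R_n/Ω = 331.1 / 2 = 166 kips.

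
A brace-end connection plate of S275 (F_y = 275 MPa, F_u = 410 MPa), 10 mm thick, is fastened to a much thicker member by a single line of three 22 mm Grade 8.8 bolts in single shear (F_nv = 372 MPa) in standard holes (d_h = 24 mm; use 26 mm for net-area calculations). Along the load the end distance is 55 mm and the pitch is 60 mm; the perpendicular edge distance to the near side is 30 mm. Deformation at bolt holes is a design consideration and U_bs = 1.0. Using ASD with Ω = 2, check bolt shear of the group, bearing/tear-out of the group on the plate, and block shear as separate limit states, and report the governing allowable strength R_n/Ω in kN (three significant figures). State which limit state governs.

170 kN (block shear governs)

Bolt shear: A_b = π·22²/4 = 380.1 mm²; R_n = 372 × 380.1 × 3 × 1 / 1000 = 424.2 kN → 424.2 / 2 = 212 kN.
Bearing: edge l_c = 43, r_n = 211.6 kN; interior l_c = 36, r_n = 177.1 kN; R_n = 211.6 + 2·177.1 = 565.8 kN → 283 kN.
Block shear: A_gv = 1750, A_nv = 1100, A_nt = 170 mm²; R_n = min(0.6F_uA_nv, 0.6F_yA_gv) + U_bs·F_u·A_nt = 340.3 kN → 170 kN.
Block shear governs: 170 kN.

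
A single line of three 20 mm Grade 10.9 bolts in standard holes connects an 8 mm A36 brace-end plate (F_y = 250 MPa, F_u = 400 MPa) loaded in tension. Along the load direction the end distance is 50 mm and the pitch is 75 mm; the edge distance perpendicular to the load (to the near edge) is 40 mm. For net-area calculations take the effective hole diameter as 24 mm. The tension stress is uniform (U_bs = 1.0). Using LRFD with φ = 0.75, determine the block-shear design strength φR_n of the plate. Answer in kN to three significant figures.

Shear plane L_v = 50 + 2·75 = 200 mm; A_gv = 200 × 8 = 1600 mm².
A_nv = (200 − 2.5·24) × 8 = 1120 mm².
A_nt = (40 − 0.5·24) × 8 = 224 mm².
0.6 F_u A_nv = 268.8 kN; 0.6 F_y A_gv = 240 kN → shear yielding governs the shear term.
R_n = 240 + 1.0 × 400 × 224 / 1000 = 329.6 kN.
Design strength φR_n = 0.75 × 329.6 = 247 kN.

247 kN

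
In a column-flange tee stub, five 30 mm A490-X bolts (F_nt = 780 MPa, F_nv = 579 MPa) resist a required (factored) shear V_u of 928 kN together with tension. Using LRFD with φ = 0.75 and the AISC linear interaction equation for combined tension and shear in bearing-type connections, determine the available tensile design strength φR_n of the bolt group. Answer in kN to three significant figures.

A_b = π·30²/4 = 706.9 mm²; f_rv = 928 × 1000 / (5 × 706.9) = 262.6 MPa.
F'_nt = 1.3 F_nt − (F_nt / φF_nv) f_rv = 1.3·780 − (780/(0.75·579))·262.6 = 542.4 MPa, capped at F_nt → F'_nt = 542.4 MPa.
R_n = F'_nt · A_b · n = 542.4 × 706.9 × 5 / 1000 = 1917 kN.
Design strength φR_n = 0.75 × 1917 = 1440 kN.

1440 kN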